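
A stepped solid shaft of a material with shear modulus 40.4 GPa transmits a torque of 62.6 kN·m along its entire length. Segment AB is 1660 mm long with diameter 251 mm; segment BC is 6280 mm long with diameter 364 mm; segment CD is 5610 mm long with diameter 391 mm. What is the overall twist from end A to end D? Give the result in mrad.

16.0 mrad

J_AB = π(0.251)⁴/32 = 3.90×10^-4 m⁴; J_BC = π(0.364)⁴/32 = 1.72×10^-3 m⁴; J_CD = π(0.391)⁴/32 = 2.29×10^-3 m⁴.
θ = (T/G)·Σ L_i/J_i = (62600/40.4×10⁹)·(1.66/3.90×10^-4 + 6.28/1.72×10^-3 + 5.61/2.29×10^-3) = 0.01604 rad.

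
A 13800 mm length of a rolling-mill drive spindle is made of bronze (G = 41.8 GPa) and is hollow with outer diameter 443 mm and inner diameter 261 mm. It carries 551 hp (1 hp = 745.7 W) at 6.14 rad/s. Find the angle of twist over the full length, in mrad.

ω = 6.14 rad/s, so T = P/ω = 551×745.7 / 6.140 = 66920 N·m.
J = π(d_o⁴ − d_i⁴)/32 = π(0.443⁴ − 0.261⁴)/32 = 3.325×10^-3 m⁴.
θ = T·L/(G·J) = 66920 × 13.8 / (41.8×10⁹ × 3.325×10^-3) = 6.643×10^-3 rad.

6.64 mrad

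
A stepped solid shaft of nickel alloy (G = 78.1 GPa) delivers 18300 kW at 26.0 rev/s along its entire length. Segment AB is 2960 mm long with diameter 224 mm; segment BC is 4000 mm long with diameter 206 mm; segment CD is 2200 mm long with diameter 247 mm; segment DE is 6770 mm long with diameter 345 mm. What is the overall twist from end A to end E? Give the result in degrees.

3.74°

ω = 2π·26.0 = 163.4 rad/s, so T = P/ω = 18300×10³ / 163.4 = 112000 N·m.
J_AB = π(0.224)⁴/32 = 2.47×10^-4 m⁴; J_BC = π(0.206)⁴/32 = 1.77×10^-4 m⁴; J_CD = π(0.247)⁴/32 = 3.65×10^-4 m⁴; J_DE = π(0.345)⁴/32 = 1.39×10^-3 m⁴.
θ = (T/G)·Σ L_i/J_i = (112000/78.1×10⁹)·(2.96/2.47×10^-4 + 4.00/1.77×10^-4 + 2.20/3.65×10^-4 + 6.77/1.39×10^-3) = 0.06525 rad.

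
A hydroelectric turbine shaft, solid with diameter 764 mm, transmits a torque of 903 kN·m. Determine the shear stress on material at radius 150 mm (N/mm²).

J = πd⁴/32 = π(0.764)⁴/32 = 0.03345 m⁴.
Shear stress varies linearly with radius: τ = T·r/J = 903000 × 0.150 / 0.03345 = 4.050×10^6 Pa.

4.05 N/mm²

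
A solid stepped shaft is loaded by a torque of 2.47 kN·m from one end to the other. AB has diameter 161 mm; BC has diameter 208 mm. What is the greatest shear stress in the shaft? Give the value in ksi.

Under the same torque, τ_max = 16T/(πd³) is largest where d is smallest — segment AB (d = 161 mm).
τ_max = 16·2470/(π·(0.161)³) = 3.014×10^6 Pa.

0.437 ksi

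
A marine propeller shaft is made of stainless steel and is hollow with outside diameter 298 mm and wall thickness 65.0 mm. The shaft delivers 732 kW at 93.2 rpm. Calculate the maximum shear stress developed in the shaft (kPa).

16100 kPa

ω = 2π·93.2/60 = 9.760 rad/s, so T = P/ω = 732×10³ / 9.760 = 75000 N·m.
J = π(d_o⁴ − d_i⁴)/32 = π(0.298⁴ − 0.168⁴)/32 = 6.960×10^-4 m⁴.
τ_max = T·r/J = 75000 × 0.149 / 6.960×10^-4 = 1.606×10^7 Pa.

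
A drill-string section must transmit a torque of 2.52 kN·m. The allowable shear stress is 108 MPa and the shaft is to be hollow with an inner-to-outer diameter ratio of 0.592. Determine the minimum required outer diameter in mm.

For a hollow shaft with d_i/d_o = 0.592: τ_max = 16T/(π d_o³ (1−k⁴)), so d_o = [16T/(π τ_allow (1−k⁴))]^(1/3) = [16·2520/(π·1.08×10^8·0.8772)]^(1/3) = 0.05136 m.

51.4 mm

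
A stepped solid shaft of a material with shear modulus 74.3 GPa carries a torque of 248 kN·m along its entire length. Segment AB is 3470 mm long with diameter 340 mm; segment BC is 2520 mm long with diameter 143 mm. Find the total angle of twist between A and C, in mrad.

214 mrad

J_AB = π(0.340)⁴/32 = 1.31×10^-3 m⁴; J_BC = π(0.143)⁴/32 = 4.11×10^-5 m⁴.
θ = (T/G)·Σ L_i/J_i = (248000/74.3×10⁹)·(3.47/1.31×10^-3 + 2.52/4.11×10^-5) = 0.2137 rad.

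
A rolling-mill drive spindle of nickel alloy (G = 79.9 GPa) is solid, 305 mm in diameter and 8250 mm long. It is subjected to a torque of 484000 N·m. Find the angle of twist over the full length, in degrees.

J = πd⁴/32 = π(0.305)⁴/32 = 8.496×10^-4 m⁴.
θ = T·L/(G·J) = 484000 × 8.25 / (79.9×10⁹ × 8.496×10^-4) = 0.05882 rad.

3.37°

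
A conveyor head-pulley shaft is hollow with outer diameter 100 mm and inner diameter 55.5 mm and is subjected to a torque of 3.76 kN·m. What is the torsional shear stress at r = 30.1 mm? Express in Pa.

J = π(d_o⁴ − d_i⁴)/32 = π(0.100⁴ − 0.0555⁴)/32 = 8.886×10^-6 m⁴.
Shear stress varies linearly with radius: τ = T·r/J = 3760 × 0.0301 / 8.886×10^-6 = 1.274×10^7 Pa.

1.27e7 Pa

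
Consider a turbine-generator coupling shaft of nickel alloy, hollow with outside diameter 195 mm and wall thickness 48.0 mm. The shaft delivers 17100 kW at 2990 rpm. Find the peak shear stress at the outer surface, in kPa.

ω = 2π·2990/60 = 313.1 rad/s, so T = P/ω = 17100×10³ / 313.1 = 54610 N·m.
J = π(d_o⁴ − d_i⁴)/32 = π(0.195⁴ − 0.0990⁴)/32 = 1.325×10^-4 m⁴.
τ_max = T·r/J = 54610 × 0.0975 / 1.325×10^-4 = 4.018×10^7 Pa.

40200 kPa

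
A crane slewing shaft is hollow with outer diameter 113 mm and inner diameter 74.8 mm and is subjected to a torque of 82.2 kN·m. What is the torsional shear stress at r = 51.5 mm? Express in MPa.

327 MPa

J = π(d_o⁴ − d_i⁴)/32 = π(0.113⁴ − 0.0748⁴)/32 = 1.293×10^-5 m⁴.
Shear stress varies linearly with radius: τ = T·r/J = 82200 × 0.0515 / 1.293×10^-5 = 3.273×10^8 Pa.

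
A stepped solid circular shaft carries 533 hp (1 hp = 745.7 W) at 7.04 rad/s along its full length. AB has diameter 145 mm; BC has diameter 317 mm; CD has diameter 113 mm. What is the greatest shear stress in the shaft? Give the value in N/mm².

ω = 7.04 rad/s, so T = P/ω = 533×745.7 / 7.040 = 56460 N·m.
Under the same torque, τ_max = 16T/(πd³) is largest where d is smallest — segment CD (d = 113 mm).
τ_max = 16·56460/(π·(0.113)³) = 1.993×10^8 Pa.

199 N/mm²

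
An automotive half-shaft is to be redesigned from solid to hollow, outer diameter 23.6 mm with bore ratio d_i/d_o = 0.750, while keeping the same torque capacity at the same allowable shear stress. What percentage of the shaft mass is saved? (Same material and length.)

43.6 %

Equal τ_max and T ⇒ the solid shaft needs d_s³ = d_o³(1−k⁴), so d_s = 23.6·(1−0.750⁴)^(1/3) = 20.79 mm.
Area ratio A_h/A_s = d_o²(1−k²)/d_s² = (1−k²)/(1−k⁴)^(2/3) = 0.5638.
Mass saving = 1 − 0.5638 = 43.6 %.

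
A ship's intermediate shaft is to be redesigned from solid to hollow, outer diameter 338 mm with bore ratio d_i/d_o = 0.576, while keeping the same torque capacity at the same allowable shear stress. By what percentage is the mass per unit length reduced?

27.8 %

Equal τ_max and T ⇒ the solid shaft needs d_s³ = d_o³(1−k⁴), so d_s = 338·(1−0.576⁴)^(1/3) = 325.1 mm.
Area ratio A_h/A_s = d_o²(1−k²)/d_s² = (1−k²)/(1−k⁴)^(2/3) = 0.7222.
Mass saving = 1 − 0.7222 = 27.8 %.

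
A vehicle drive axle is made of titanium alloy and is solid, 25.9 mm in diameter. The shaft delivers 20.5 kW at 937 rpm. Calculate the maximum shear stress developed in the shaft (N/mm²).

61.2 N/mm²

ω = 2π·937/60 = 98.12 rad/s, so T = P/ω = 20.5×10³ / 98.12 = 208.9 N·m.
J = πd⁴/32 = π(0.0259)⁴/32 = 4.418×10^-8 m⁴.
τ_max = T·r/J = 208.9 × 0.0129 / 4.418×10^-8 = 6.124×10^7 Pa.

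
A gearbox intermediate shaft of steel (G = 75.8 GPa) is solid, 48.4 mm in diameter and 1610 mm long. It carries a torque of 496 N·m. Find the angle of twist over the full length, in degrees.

J = πd⁴/32 = π(0.0484)⁴/32 = 5.387×10^-7 m⁴.
θ = T·L/(G·J) = 496.0 × 1.61 / (75.8×10⁹ × 5.387×10^-7) = 0.01955 rad.

1.12°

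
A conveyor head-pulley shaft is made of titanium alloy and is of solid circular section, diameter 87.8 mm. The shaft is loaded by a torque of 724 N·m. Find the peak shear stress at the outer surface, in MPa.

J = πd⁴/32 = π(0.0878)⁴/32 = 5.834×10^-6 m⁴.
τ_max = T·r/J = 724.0 × 0.0439 / 5.834×10^-6 = 5.448×10^6 Pa.

5.45 MPa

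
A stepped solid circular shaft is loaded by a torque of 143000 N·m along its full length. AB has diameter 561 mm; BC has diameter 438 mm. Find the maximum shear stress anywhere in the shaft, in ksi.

Under the same torque, τ_max = 16T/(πd³) is largest where d is smallest — segment BC (d = 438 mm).
τ_max = 16·143000/(π·(0.438)³) = 8.667×10^6 Pa.

1.26 ksi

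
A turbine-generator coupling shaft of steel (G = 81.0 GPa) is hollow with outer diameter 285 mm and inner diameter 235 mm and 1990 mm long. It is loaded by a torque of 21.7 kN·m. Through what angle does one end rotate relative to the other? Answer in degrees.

J = π(d_o⁴ − d_i⁴)/32 = π(0.285⁴ − 0.235⁴)/32 = 3.483×10^-4 m⁴.
θ = T·L/(G·J) = 21700 × 1.99 / (81.0×10⁹ × 3.483×10^-4) = 1.531×10^-3 rad.

0.0877°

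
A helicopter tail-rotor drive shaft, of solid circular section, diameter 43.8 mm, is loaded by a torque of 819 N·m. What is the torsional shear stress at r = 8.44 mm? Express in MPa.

19.1 MPa

J = πd⁴/32 = π(0.0438)⁴/32 = 3.613×10^-7 m⁴.
Shear stress varies linearly with radius: τ = T·r/J = 819.0 × 0.00844 / 3.613×10^-7 = 1.913×10^7 Pa.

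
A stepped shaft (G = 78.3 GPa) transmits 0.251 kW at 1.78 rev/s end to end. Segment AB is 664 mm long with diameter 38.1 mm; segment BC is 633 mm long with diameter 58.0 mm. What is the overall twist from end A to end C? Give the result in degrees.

0.0621°

ω = 2π·1.78 = 11.18 rad/s, so T = P/ω = 0.251×10³ / 11.18 = 22.44 N·m.
J_AB = π(0.0381)⁴/32 = 2.07×10^-7 m⁴; J_BC = π(0.0580)⁴/32 = 1.11×10^-6 m⁴.
θ = (T/G)·Σ L_i/J_i = (22.44/78.3×10⁹)·(0.664/2.07×10^-7 + 0.633/1.11×10^-6) = 1.083×10^-3 rad.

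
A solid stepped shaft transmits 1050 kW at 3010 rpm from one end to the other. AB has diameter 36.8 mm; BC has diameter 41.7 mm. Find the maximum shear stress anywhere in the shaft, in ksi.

49.4 ksi

ω = 2π·3010/60 = 315.2 rad/s, so T = P/ω = 1050×10³ / 315.2 = 3331 N·m.
Under the same torque, τ_max = 16T/(πd³) is largest where d is smallest — segment AB (d = 36.8 mm).
τ_max = 16·3331/(π·(0.0368)³) = 3.404×10^8 Pa.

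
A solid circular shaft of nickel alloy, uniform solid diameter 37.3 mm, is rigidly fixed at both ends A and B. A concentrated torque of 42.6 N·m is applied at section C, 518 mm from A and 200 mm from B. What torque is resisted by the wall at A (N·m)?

11.9 N·m

With uniform GJ and both ends fixed, compatibility θ_AC = θ_CB gives T_A·a = T_B·b, together with T_A + T_B = T₀.
T_A = T₀·b/(a+b) = 42.60·200/718.0 = 11.87 N·m; T_B = 30.73 N·m.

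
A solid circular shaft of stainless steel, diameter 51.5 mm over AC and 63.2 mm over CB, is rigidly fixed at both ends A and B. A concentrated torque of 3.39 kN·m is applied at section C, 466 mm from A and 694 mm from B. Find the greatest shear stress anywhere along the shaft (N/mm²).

50.1 N/mm²

Compatibility: T_A·a/J_AC = T_B·b/J_CB with T_A + T_B = T₀.
J_AC = 6.91×10^-7 m⁴, J_CB = 1.57×10^-6 m⁴, so T_A = T₀·(J_AC/a)/((J_AC/a)+(J_CB/b)) = 1344 N·m, T_B = 2046 N·m.
τ in each portion: τ_AC = 5.01×10^7 Pa, τ_CB = 4.13×10^7 Pa; maximum is in AC.
τ_max = T_AC·r/J = 1344·0.0257/6.91×10^-7 = 5.010×10^7 Pa.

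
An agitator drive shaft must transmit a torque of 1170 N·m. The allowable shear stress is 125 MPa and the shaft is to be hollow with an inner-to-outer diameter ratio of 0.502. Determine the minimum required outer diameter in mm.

37.1 mm

For a hollow shaft with d_i/d_o = 0.502: τ_max = 16T/(π d_o³ (1−k⁴)), so d_o = [16T/(π τ_allow (1−k⁴))]^(1/3) = [16·1170/(π·1.25×10^8·0.9365)]^(1/3) = 0.03706 m.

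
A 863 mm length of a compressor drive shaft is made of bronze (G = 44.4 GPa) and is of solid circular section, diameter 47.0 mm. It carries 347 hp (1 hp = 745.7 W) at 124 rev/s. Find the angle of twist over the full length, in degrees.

ω = 2π·124 = 779.1 rad/s, so T = P/ω = 347×745.7 / 779.1 = 332.1 N·m.
J = πd⁴/32 = π(0.0470)⁴/32 = 4.791×10^-7 m⁴.
θ = T·L/(G·J) = 332.1 × 0.863 / (44.4×10⁹ × 4.791×10^-7) = 0.01347 rad.

0.772°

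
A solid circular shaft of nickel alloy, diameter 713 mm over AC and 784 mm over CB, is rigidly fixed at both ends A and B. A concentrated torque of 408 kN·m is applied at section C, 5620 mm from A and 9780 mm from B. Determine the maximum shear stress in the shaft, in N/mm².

Compatibility: T_A·a/J_AC = T_B·b/J_CB with T_A + T_B = T₀.
J_AC = 0.0254 m⁴, J_CB = 0.0371 m⁴, so T_A = T₀·(J_AC/a)/((J_AC/a)+(J_CB/b)) = 221700 N·m, T_B = 186300 N·m.
τ in each portion: τ_AC = 3.12×10^6 Pa, τ_CB = 1.97×10^6 Pa; maximum is in AC.
τ_max = T_AC·r/J = 221700·0.356/0.0254 = 3.116×10^6 Pa.

3.12 N/mm²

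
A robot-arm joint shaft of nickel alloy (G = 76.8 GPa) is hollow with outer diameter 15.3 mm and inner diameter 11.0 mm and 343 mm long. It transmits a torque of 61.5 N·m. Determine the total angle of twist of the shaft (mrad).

69.7 mrad

J = π(d_o⁴ − d_i⁴)/32 = π(0.0153⁴ − 0.0110⁴)/32 = 3.942×10^-9 m⁴.
θ = T·L/(G·J) = 61.50 × 0.343 / (76.8×10⁹ × 3.942×10^-9) = 0.06967 rad.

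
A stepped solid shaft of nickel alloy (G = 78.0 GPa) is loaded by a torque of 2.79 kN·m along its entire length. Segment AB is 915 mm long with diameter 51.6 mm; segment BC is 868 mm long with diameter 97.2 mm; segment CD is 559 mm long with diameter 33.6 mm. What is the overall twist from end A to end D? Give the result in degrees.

12.1°

J_AB = π(0.0516)⁴/32 = 6.96×10^-7 m⁴; J_BC = π(0.0972)⁴/32 = 8.76×10^-6 m⁴; J_CD = π(0.0336)⁴/32 = 1.25×10^-7 m⁴.
θ = (T/G)·Σ L_i/J_i = (2790/78.0×10⁹)·(0.915/6.96×10^-7 + 0.868/8.76×10^-6 + 0.559/1.25×10^-7) = 0.2104 rad.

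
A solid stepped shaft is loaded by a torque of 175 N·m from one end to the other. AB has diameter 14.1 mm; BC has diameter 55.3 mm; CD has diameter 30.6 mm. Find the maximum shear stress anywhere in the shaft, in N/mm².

Under the same torque, τ_max = 16T/(πd³) is largest where d is smallest — segment AB (d = 14.1 mm).
τ_max = 16·175.0/(π·(0.0141)³) = 3.179×10^8 Pa.

318 N/mm²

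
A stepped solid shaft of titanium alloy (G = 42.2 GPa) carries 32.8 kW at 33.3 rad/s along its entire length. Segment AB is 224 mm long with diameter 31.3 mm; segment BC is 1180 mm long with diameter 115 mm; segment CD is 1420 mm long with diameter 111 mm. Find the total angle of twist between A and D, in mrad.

ω = 33.3 rad/s, so T = P/ω = 32.8×10³ / 33.30 = 985.0 N·m.
J_AB = π(0.0313)⁴/32 = 9.42×10^-8 m⁴; J_BC = π(0.115)⁴/32 = 1.72×10^-5 m⁴; J_CD = π(0.111)⁴/32 = 1.49×10^-5 m⁴.
θ = (T/G)·Σ L_i/J_i = (985.0/42.2×10⁹)·(0.224/9.42×10^-8 + 1.18/1.72×10^-5 + 1.42/1.49×10^-5) = 0.05931 rad.

59.3 mrad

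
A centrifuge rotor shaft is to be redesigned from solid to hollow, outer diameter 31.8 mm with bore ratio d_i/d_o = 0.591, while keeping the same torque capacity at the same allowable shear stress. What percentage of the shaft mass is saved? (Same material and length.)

29.0 %

Equal τ_max and T ⇒ the solid shaft needs d_s³ = d_o³(1−k⁴), so d_s = 31.8·(1−0.591⁴)^(1/3) = 30.45 mm.
Area ratio A_h/A_s = d_o²(1−k²)/d_s² = (1−k²)/(1−k⁴)^(2/3) = 0.7097.
Mass saving = 1 − 0.7097 = 29.0 %.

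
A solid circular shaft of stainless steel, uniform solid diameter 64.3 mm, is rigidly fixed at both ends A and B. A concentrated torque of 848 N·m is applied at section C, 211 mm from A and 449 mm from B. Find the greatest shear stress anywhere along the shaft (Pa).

1.11e7 Pa

With uniform GJ and both ends fixed, compatibility θ_AC = θ_CB gives T_A·a = T_B·b, together with T_A + T_B = T₀.
T_A = T₀·b/(a+b) = 848.0·449/660.0 = 576.9 N·m; T_B = 271.1 N·m.
τ in each portion: τ_AC = 1.11×10^7 Pa, τ_CB = 5.19×10^6 Pa; maximum is in AC.
τ_max = T_AC·r/J = 576.9·0.0321/1.68×10^-6 = 1.105×10^7 Pa.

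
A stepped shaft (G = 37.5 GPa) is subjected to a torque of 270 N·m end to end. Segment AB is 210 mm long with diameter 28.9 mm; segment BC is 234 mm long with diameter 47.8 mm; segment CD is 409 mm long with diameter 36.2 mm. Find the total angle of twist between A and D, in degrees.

2.45°

J_AB = π(0.0289)⁴/32 = 6.85×10^-8 m⁴; J_BC = π(0.0478)⁴/32 = 5.13×10^-7 m⁴; J_CD = π(0.0362)⁴/32 = 1.69×10^-7 m⁴.
θ = (T/G)·Σ L_i/J_i = (270.0/37.5×10⁹)·(0.210/6.85×10^-8 + 0.234/5.13×10^-7 + 0.409/1.69×10^-7) = 0.04283 rad.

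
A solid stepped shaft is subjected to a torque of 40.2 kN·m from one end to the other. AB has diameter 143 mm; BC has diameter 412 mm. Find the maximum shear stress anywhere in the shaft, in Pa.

7.00e7 Pa

Under the same torque, τ_max = 16T/(πd³) is largest where d is smallest — segment AB (d = 143 mm).
τ_max = 16·40200/(π·(0.143)³) = 7.001×10^7 Pa.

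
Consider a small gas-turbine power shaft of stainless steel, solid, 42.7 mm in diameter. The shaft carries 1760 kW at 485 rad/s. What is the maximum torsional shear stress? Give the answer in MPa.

ω = 485 rad/s, so T = P/ω = 1760×10³ / 485.0 = 3629 N·m.
J = πd⁴/32 = π(0.0427)⁴/32 = 3.264×10^-7 m⁴.
τ_max = T·r/J = 3629 × 0.0214 / 3.264×10^-7 = 2.374×10^8 Pa.

237 MPa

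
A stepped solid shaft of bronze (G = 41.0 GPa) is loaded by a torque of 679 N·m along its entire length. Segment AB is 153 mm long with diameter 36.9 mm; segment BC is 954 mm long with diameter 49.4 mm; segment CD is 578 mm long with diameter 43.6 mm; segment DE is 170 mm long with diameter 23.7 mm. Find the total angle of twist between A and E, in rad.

0.159 rad

J_AB = π(0.0369)⁴/32 = 1.82×10^-7 m⁴; J_BC = π(0.0494)⁴/32 = 5.85×10^-7 m⁴; J_CD = π(0.0436)⁴/32 = 3.55×10^-7 m⁴; J_DE = π(0.0237)⁴/32 = 3.10×10^-8 m⁴.
θ = (T/G)·Σ L_i/J_i = (679.0/41.0×10⁹)·(0.153/1.82×10^-7 + 0.954/5.85×10^-7 + 0.578/3.55×10^-7 + 0.170/3.10×10^-8) = 0.1588 rad.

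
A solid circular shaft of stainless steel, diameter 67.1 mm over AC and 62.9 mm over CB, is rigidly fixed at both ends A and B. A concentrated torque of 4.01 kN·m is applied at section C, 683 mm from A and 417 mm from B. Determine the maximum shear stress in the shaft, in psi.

Compatibility: T_A·a/J_AC = T_B·b/J_CB with T_A + T_B = T₀.
J_AC = 1.99×10^-6 m⁴, J_CB = 1.54×10^-6 m⁴, so T_A = T₀·(J_AC/a)/((J_AC/a)+(J_CB/b)) = 1771 N·m, T_B = 2239 N·m.
τ in each portion: τ_AC = 2.98×10^7 Pa, τ_CB = 4.58×10^7 Pa; maximum is in CB.
τ_max = T_CB·r/J = 2239·0.0314/1.54×10^-6 = 4.583×10^7 Pa.

6650 psi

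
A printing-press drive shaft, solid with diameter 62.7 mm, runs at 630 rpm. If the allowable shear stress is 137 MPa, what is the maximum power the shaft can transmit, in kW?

437 kW

J = πd⁴/32 = π(0.0627)⁴/32 = 1.517×10^-6 m⁴.
T_max = τ_allow·J/r = 1.37×10^8 × 1.517×10^-6 / 0.0314 = 6631 N·m.
ω = 2π·630/60 = 65.97 rad/s, so P_max = T_max·ω = 4.374×10^5 W.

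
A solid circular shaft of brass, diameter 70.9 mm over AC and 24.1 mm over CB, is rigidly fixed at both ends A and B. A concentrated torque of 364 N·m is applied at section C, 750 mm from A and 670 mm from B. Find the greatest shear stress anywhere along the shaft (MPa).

5.12 MPa

Compatibility: T_A·a/J_AC = T_B·b/J_CB with T_A + T_B = T₀.
J_AC = 2.48×10^-6 m⁴, J_CB = 3.31×10^-8 m⁴, so T_A = T₀·(J_AC/a)/((J_AC/a)+(J_CB/b)) = 358.6 N·m, T_B = 5.360 N·m.
τ in each portion: τ_AC = 5.12×10^6 Pa, τ_CB = 1.95×10^6 Pa; maximum is in AC.
τ_max = T_AC·r/J = 358.6·0.0355/2.48×10^-6 = 5.125×10^6 Pa.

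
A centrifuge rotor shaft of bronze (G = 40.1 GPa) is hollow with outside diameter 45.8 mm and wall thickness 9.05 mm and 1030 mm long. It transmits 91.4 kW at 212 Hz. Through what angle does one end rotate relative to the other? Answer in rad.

0.00471 rad

ω = 2π·212 = 1332 rad/s, so T = P/ω = 91.4×10³ / 1332 = 68.62 N·m.
J = π(d_o⁴ − d_i⁴)/32 = π(0.0458⁴ − 0.0277⁴)/32 = 3.742×10^-7 m⁴.
θ = T·L/(G·J) = 68.62 × 1.03 / (40.1×10⁹ × 3.742×10^-7) = 4.710×10^-3 rad.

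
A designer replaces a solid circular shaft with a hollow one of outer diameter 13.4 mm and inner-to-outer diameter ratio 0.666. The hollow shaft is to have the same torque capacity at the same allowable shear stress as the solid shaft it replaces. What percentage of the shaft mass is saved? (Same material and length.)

35.6 %

Equal τ_max and T ⇒ the solid shaft needs d_s³ = d_o³(1−k⁴), so d_s = 13.4·(1−0.666⁴)^(1/3) = 12.46 mm.
Area ratio A_h/A_s = d_o²(1−k²)/d_s² = (1−k²)/(1−k⁴)^(2/3) = 0.6439.
Mass saving = 1 − 0.6439 = 35.6 %.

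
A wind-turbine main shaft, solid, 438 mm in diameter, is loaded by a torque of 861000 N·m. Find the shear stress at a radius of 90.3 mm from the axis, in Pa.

2.15e7 Pa

J = πd⁴/32 = π(0.438)⁴/32 = 3.613×10^-3 m⁴.
Shear stress varies linearly with radius: τ = T·r/J = 861000 × 0.0903 / 3.613×10^-3 = 2.152×10^7 Pa.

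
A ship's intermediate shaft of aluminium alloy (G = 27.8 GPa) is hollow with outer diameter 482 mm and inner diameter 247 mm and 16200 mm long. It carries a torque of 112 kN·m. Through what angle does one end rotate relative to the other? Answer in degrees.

0.758°

J = π(d_o⁴ − d_i⁴)/32 = π(0.482⁴ − 0.247⁴)/32 = 4.934×10^-3 m⁴.
θ = T·L/(G·J) = 112000 × 16.2 / (27.8×10⁹ × 4.934×10^-3) = 0.01323 rad.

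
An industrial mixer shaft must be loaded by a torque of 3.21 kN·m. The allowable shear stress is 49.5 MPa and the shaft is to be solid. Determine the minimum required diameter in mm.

For a solid shaft τ_max = 16T/(πd³), so d = (16T/(π τ_allow))^(1/3) = (16·3210/(π·4.95×10^7))^(1/3) = 0.06912 m.

69.1 mm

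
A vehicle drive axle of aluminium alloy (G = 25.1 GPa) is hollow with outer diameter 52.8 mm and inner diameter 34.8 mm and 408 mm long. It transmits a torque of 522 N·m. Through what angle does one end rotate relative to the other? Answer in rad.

0.0137 rad

J = π(d_o⁴ − d_i⁴)/32 = π(0.0528⁴ − 0.0348⁴)/32 = 6.190×10^-7 m⁴.
θ = T·L/(G·J) = 522.0 × 0.408 / (25.1×10⁹ × 6.190×10^-7) = 0.01371 rad.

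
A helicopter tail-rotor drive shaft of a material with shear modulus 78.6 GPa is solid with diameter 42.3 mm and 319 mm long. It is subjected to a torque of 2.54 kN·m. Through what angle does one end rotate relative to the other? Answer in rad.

J = πd⁴/32 = π(0.0423)⁴/32 = 3.143×10^-7 m⁴.
θ = T·L/(G·J) = 2540 × 0.319 / (78.6×10⁹ × 3.143×10^-7) = 0.03280 rad.

0.0328 rad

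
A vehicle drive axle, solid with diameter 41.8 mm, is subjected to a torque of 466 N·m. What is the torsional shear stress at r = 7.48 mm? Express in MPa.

J = πd⁴/32 = π(0.0418)⁴/32 = 2.997×10^-7 m⁴.
Shear stress varies linearly with radius: τ = T·r/J = 466.0 × 0.00748 / 2.997×10^-7 = 1.163×10^7 Pa.

11.6 MPa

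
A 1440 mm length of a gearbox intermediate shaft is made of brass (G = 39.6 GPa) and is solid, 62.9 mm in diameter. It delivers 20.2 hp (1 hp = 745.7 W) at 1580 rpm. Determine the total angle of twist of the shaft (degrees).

ω = 2π·1580/60 = 165.5 rad/s, so T = P/ω = 20.2×745.7 / 165.5 = 91.04 N·m.
J = πd⁴/32 = π(0.0629)⁴/32 = 1.537×10^-6 m⁴.
θ = T·L/(G·J) = 91.04 × 1.44 / (39.6×10⁹ × 1.537×10^-6) = 2.154×10^-3 rad.

0.123°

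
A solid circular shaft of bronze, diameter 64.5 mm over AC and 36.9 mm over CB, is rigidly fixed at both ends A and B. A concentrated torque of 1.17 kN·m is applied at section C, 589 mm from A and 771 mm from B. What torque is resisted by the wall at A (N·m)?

1080 N·m

Compatibility: T_A·a/J_AC = T_B·b/J_CB with T_A + T_B = T₀.
J_AC = 1.70×10^-6 m⁴, J_CB = 1.82×10^-7 m⁴, so T_A = T₀·(J_AC/a)/((J_AC/a)+(J_CB/b)) = 1081 N·m, T_B = 88.50 N·m.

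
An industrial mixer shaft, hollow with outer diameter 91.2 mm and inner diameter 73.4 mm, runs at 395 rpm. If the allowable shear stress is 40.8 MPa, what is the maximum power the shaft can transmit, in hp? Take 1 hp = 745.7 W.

196 hp

J = π(d_o⁴ − d_i⁴)/32 = π(0.0912⁴ − 0.0734⁴)/32 = 3.942×10^-6 m⁴.
T_max = τ_allow·J/r = 4.08×10^7 × 3.942×10^-6 / 0.0456 = 3527 N·m.
ω = 2π·395/60 = 41.36 rad/s, so P_max = T_max·ω = 1.459×10^5 W.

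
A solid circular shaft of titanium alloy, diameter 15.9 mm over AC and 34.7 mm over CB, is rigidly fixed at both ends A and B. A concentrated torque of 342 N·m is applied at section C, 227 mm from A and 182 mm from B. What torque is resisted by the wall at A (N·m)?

11.7 N·m

Compatibility: T_A·a/J_AC = T_B·b/J_CB with T_A + T_B = T₀.
J_AC = 6.27×10^-9 m⁴, J_CB = 1.42×10^-7 m⁴, so T_A = T₀·(J_AC/a)/((J_AC/a)+(J_CB/b)) = 11.68 N·m, T_B = 330.3 N·m.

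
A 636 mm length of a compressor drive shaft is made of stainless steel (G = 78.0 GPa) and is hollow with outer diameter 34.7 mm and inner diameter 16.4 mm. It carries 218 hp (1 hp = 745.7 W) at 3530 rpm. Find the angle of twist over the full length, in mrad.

ω = 2π·3530/60 = 369.7 rad/s, so T = P/ω = 218×745.7 / 369.7 = 439.8 N·m.
J = π(d_o⁴ − d_i⁴)/32 = π(0.0347⁴ − 0.0164⁴)/32 = 1.352×10^-7 m⁴.
θ = T·L/(G·J) = 439.8 × 0.636 / (78.0×10⁹ × 1.352×10^-7) = 0.02651 rad.

26.5 mrad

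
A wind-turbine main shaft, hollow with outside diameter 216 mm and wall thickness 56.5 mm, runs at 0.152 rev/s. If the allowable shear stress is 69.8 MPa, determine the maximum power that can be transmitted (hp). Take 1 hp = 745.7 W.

J = π(d_o⁴ − d_i⁴)/32 = π(0.216⁴ − 0.103⁴)/32 = 2.027×10^-4 m⁴.
T_max = τ_allow·J/r = 6.98×10^7 × 2.027×10^-4 / 0.108 = 131000 N·m.
ω = 2π·0.152 = 0.9550 rad/s, so P_max = T_max·ω = 1.251×10^5 W.

168 hp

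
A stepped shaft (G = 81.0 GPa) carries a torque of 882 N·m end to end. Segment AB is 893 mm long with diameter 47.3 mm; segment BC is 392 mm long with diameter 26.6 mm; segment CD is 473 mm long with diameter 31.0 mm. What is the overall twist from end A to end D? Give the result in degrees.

J_AB = π(0.0473)⁴/32 = 4.91×10^-7 m⁴; J_BC = π(0.0266)⁴/32 = 4.92×10^-8 m⁴; J_CD = π(0.0310)⁴/32 = 9.07×10^-8 m⁴.
θ = (T/G)·Σ L_i/J_i = (882.0/81.0×10⁹)·(0.893/4.91×10^-7 + 0.392/4.92×10^-8 + 0.473/9.07×10^-8) = 0.1634 rad.

9.36°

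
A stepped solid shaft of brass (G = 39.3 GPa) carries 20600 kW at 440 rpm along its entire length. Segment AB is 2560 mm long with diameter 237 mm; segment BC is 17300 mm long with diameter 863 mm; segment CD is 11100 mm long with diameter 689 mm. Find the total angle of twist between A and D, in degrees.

5.92°

ω = 2π·440/60 = 46.08 rad/s, so T = P/ω = 20600×10³ / 46.08 = 447100 N·m.
J_AB = π(0.237)⁴/32 = 3.10×10^-4 m⁴; J_BC = π(0.863)⁴/32 = 0.0545 m⁴; J_CD = π(0.689)⁴/32 = 0.0221 m⁴.
θ = (T/G)·Σ L_i/J_i = (447100/39.3×10⁹)·(2.56/3.10×10^-4 + 17.3/0.0545 + 11.1/0.0221) = 0.1033 rad.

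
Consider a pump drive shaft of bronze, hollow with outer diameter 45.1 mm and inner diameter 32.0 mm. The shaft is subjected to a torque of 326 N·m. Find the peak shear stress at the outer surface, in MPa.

J = π(d_o⁴ − d_i⁴)/32 = π(0.0451⁴ − 0.0320⁴)/32 = 3.032×10^-7 m⁴.
τ_max = T·r/J = 326.0 × 0.0226 / 3.032×10^-7 = 2.424×10^7 Pa.

24.2 MPa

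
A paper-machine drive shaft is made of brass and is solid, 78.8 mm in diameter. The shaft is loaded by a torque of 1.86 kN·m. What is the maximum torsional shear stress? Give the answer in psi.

J = πd⁴/32 = π(0.0788)⁴/32 = 3.785×10^-6 m⁴.
τ_max = T·r/J = 1860 × 0.0394 / 3.785×10^-6 = 1.936×10^7 Pa.

2810 psi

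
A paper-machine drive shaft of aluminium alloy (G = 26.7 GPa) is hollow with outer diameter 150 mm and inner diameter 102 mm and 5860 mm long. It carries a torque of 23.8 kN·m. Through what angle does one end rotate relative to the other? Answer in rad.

0.134 rad

J = π(d_o⁴ − d_i⁴)/32 = π(0.150⁴ − 0.102⁴)/32 = 3.907×10^-5 m⁴.
θ = T·L/(G·J) = 23800 × 5.86 / (26.7×10⁹ × 3.907×10^-5) = 0.1337 rad.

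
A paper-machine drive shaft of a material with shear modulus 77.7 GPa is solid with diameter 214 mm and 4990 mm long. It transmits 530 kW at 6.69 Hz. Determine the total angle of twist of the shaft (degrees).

ω = 2π·6.69 = 42.03 rad/s, so T = P/ω = 530×10³ / 42.03 = 12610 N·m.
J = πd⁴/32 = π(0.214)⁴/32 = 2.059×10^-4 m⁴.
θ = T·L/(G·J) = 12610 × 4.99 / (77.7×10⁹ × 2.059×10^-4) = 3.933×10^-3 rad.

0.225°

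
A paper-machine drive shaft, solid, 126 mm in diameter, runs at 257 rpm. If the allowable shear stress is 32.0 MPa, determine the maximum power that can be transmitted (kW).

J = πd⁴/32 = π(0.126)⁴/32 = 2.474×10^-5 m⁴.
T_max = τ_allow·J/r = 3.20×10^7 × 2.474×10^-5 / 0.0630 = 12570 N·m.
ω = 2π·257/60 = 26.91 rad/s, so P_max = T_max·ω = 3.383×10^5 W.

338 kW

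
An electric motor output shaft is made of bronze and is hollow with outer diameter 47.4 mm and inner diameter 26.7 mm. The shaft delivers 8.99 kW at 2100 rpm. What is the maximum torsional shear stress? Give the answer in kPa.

ω = 2π·2100/60 = 219.9 rad/s, so T = P/ω = 8.99×10³ / 219.9 = 40.88 N·m.
J = π(d_o⁴ − d_i⁴)/32 = π(0.0474⁴ − 0.0267⁴)/32 = 4.457×10^-7 m⁴.
τ_max = T·r/J = 40.88 × 0.0237 / 4.457×10^-7 = 2.174×10^6 Pa.

2170 kPa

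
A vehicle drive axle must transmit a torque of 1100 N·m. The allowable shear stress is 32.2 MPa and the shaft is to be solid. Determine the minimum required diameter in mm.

For a solid shaft τ_max = 16T/(πd³), so d = (16T/(π τ_allow))^(1/3) = (16·1100/(π·3.22×10^7))^(1/3) = 0.05583 m.

55.8 mm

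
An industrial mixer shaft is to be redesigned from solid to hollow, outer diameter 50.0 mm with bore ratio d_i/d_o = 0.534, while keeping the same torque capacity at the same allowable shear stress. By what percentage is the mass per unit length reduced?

24.4 %

Equal τ_max and T ⇒ the solid shaft needs d_s³ = d_o³(1−k⁴), so d_s = 50.0·(1−0.534⁴)^(1/3) = 48.61 mm.
Area ratio A_h/A_s = d_o²(1−k²)/d_s² = (1−k²)/(1−k⁴)^(2/3) = 0.7564.
Mass saving = 1 − 0.7564 = 24.4 %.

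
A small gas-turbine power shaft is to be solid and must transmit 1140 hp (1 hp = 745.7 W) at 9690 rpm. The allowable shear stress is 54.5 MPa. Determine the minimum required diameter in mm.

ω = 2π·9690/60 = 1015 rad/s, so T = P/ω = 1140×745.7 / 1015 = 837.8 N·m.
For a solid shaft τ_max = 16T/(πd³), so d = (16T/(π τ_allow))^(1/3) = (16·837.8/(π·5.45×10^7))^(1/3) = 0.04278 m.

42.8 mm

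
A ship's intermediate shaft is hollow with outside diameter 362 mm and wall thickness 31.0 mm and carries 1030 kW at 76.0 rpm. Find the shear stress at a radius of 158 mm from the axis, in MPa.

23.0 MPa

ω = 2π·76.0/60 = 7.959 rad/s, so T = P/ω = 1030×10³ / 7.959 = 129400 N·m.
J = π(d_o⁴ − d_i⁴)/32 = π(0.362⁴ − 0.300⁴)/32 = 8.907×10^-4 m⁴.
Shear stress varies linearly with radius: τ = T·r/J = 129400 × 0.158 / 8.907×10^-4 = 2.296×10^7 Pa.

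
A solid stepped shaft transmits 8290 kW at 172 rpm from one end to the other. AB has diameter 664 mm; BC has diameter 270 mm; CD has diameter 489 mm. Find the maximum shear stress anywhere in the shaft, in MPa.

119 MPa

ω = 2π·172/60 = 18.01 rad/s, so T = P/ω = 8290×10³ / 18.01 = 460300 N·m.
Under the same torque, τ_max = 16T/(πd³) is largest where d is smallest — segment BC (d = 270 mm).
τ_max = 16·460300/(π·(0.270)³) = 1.191×10^8 Pa.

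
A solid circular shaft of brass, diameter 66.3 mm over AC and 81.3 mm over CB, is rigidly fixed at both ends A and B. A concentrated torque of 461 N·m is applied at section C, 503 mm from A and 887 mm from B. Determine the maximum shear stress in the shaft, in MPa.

3.53 MPa

Compatibility: T_A·a/J_AC = T_B·b/J_CB with T_A + T_B = T₀.
J_AC = 1.90×10^-6 m⁴, J_CB = 4.29×10^-6 m⁴, so T_A = T₀·(J_AC/a)/((J_AC/a)+(J_CB/b)) = 202.0 N·m, T_B = 259.0 N·m.
τ in each portion: τ_AC = 3.53×10^6 Pa, τ_CB = 2.45×10^6 Pa; maximum is in AC.
τ_max = T_AC·r/J = 202.0·0.0331/1.90×10^-6 = 3.530×10^6 Pa.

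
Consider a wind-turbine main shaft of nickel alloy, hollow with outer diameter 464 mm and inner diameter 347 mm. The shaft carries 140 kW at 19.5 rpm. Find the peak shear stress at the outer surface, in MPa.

ω = 2π·19.5/60 = 2.042 rad/s, so T = P/ω = 140×10³ / 2.042 = 68560 N·m.
J = π(d_o⁴ − d_i⁴)/32 = π(0.464⁴ − 0.347⁴)/32 = 3.127×10^-3 m⁴.
τ_max = T·r/J = 68560 × 0.232 / 3.127×10^-3 = 5.086×10^6 Pa.

5.09 MPa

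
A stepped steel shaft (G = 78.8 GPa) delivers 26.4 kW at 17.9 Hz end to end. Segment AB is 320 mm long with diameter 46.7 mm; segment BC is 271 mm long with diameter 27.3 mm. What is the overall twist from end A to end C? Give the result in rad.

0.0168 rad

ω = 2π·17.9 = 112.5 rad/s, so T = P/ω = 26.4×10³ / 112.5 = 234.7 N·m.
J_AB = π(0.0467)⁴/32 = 4.67×10^-7 m⁴; J_BC = π(0.0273)⁴/32 = 5.45×10^-8 m⁴.
θ = (T/G)·Σ L_i/J_i = (234.7/78.8×10⁹)·(0.320/4.67×10^-7 + 0.271/5.45×10^-8) = 0.01684 rad.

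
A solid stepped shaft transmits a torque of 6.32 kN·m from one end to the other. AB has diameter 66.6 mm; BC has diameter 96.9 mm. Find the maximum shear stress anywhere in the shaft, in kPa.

Under the same torque, τ_max = 16T/(πd³) is largest where d is smallest — segment AB (d = 66.6 mm).
τ_max = 16·6320/(π·(0.0666)³) = 1.090×10^8 Pa.

109000 kPa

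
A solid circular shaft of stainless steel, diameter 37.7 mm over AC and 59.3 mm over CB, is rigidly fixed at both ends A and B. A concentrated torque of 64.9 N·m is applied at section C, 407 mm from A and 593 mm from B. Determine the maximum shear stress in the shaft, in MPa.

1.28 MPa

Compatibility: T_A·a/J_AC = T_B·b/J_CB with T_A + T_B = T₀.
J_AC = 1.98×10^-7 m⁴, J_CB = 1.21×10^-6 m⁴, so T_A = T₀·(J_AC/a)/((J_AC/a)+(J_CB/b)) = 12.48 N·m, T_B = 52.42 N·m.
τ in each portion: τ_AC = 1.19×10^6 Pa, τ_CB = 1.28×10^6 Pa; maximum is in CB.
τ_max = T_CB·r/J = 52.42·0.0296/1.21×10^-6 = 1.280×10^6 Pa.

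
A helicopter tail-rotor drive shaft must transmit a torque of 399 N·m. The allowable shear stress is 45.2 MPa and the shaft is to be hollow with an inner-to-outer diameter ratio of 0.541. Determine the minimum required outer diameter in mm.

36.6 mm

For a hollow shaft with d_i/d_o = 0.541: τ_max = 16T/(π d_o³ (1−k⁴)), so d_o = [16T/(π τ_allow (1−k⁴))]^(1/3) = [16·399.0/(π·4.52×10^7·0.9143)]^(1/3) = 0.03664 m.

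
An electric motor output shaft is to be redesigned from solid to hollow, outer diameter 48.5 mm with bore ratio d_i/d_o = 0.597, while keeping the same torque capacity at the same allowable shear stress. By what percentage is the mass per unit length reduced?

29.5 %

Equal τ_max and T ⇒ the solid shaft needs d_s³ = d_o³(1−k⁴), so d_s = 48.5·(1−0.597⁴)^(1/3) = 46.35 mm.
Area ratio A_h/A_s = d_o²(1−k²)/d_s² = (1−k²)/(1−k⁴)^(2/3) = 0.7046.
Mass saving = 1 − 0.7046 = 29.5 %.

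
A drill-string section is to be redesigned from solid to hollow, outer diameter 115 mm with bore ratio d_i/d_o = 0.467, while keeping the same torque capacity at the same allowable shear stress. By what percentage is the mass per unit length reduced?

Equal τ_max and T ⇒ the solid shaft needs d_s³ = d_o³(1−k⁴), so d_s = 115·(1−0.467⁴)^(1/3) = 113.1 mm.
Area ratio A_h/A_s = d_o²(1−k²)/d_s² = (1−k²)/(1−k⁴)^(2/3) = 0.8077.
Mass saving = 1 − 0.8077 = 19.2 %.

19.2 %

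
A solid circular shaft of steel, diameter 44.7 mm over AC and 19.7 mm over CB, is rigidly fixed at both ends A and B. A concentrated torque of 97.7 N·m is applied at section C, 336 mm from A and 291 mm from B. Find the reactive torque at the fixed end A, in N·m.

93.6 N·m

Compatibility: T_A·a/J_AC = T_B·b/J_CB with T_A + T_B = T₀.
J_AC = 3.92×10^-7 m⁴, J_CB = 1.48×10^-8 m⁴, so T_A = T₀·(J_AC/a)/((J_AC/a)+(J_CB/b)) = 93.62 N·m, T_B = 4.078 N·m.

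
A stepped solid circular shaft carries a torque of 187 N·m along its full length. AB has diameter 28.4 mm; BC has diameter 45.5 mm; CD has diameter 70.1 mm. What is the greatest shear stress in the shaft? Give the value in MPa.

41.6 MPa

Under the same torque, τ_max = 16T/(πd³) is largest where d is smallest — segment AB (d = 28.4 mm).
τ_max = 16·187.0/(π·(0.0284)³) = 4.158×10^7 Pa.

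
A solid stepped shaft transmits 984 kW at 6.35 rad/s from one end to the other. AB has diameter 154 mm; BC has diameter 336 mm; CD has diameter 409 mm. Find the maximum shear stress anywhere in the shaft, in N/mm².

ω = 6.35 rad/s, so T = P/ω = 984×10³ / 6.350 = 155000 N·m.
Under the same torque, τ_max = 16T/(πd³) is largest where d is smallest — segment AB (d = 154 mm).
τ_max = 16·155000/(π·(0.154)³) = 2.161×10^8 Pa.

216 N/mm²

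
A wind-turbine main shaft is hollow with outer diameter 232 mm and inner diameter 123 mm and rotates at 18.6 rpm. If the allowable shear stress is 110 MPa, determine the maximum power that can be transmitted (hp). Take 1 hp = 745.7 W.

J = π(d_o⁴ − d_i⁴)/32 = π(0.232⁴ − 0.123⁴)/32 = 2.619×10^-4 m⁴.
T_max = τ_allow·J/r = 1.10×10^8 × 2.619×10^-4 / 0.116 = 248400 N·m.
ω = 2π·18.6/60 = 1.948 rad/s, so P_max = T_max·ω = 4.838×10^5 W.

649 hp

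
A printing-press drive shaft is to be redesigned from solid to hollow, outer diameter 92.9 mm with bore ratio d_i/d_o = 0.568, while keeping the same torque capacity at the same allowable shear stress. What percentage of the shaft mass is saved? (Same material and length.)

Equal τ_max and T ⇒ the solid shaft needs d_s³ = d_o³(1−k⁴), so d_s = 92.9·(1−0.568⁴)^(1/3) = 89.56 mm.
Area ratio A_h/A_s = d_o²(1−k²)/d_s² = (1−k²)/(1−k⁴)^(2/3) = 0.7289.
Mass saving = 1 − 0.7289 = 27.1 %.

27.1 %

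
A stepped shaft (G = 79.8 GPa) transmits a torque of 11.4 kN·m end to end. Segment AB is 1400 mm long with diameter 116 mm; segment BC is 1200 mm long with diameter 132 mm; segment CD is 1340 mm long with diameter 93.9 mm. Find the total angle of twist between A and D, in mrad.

42.1 mrad

J_AB = π(0.116)⁴/32 = 1.78×10^-5 m⁴; J_BC = π(0.132)⁴/32 = 2.98×10^-5 m⁴; J_CD = π(0.0939)⁴/32 = 7.63×10^-6 m⁴.
θ = (T/G)·Σ L_i/J_i = (11400/79.8×10⁹)·(1.40/1.78×10^-5 + 1.20/2.98×10^-5 + 1.34/7.63×10^-6) = 0.04208 rad.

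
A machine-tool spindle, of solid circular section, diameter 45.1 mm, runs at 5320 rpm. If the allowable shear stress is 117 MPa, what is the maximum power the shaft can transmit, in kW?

J = πd⁴/32 = π(0.0451)⁴/32 = 4.062×10^-7 m⁴.
T_max = τ_allow·J/r = 1.17×10^8 × 4.062×10^-7 / 0.0226 = 2107 N·m.
ω = 2π·5320/60 = 557.1 rad/s, so P_max = T_max·ω = 1.174×10^6 W.

1170 kW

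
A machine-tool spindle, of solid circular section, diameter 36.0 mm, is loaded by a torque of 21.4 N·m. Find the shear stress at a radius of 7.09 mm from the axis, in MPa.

J = πd⁴/32 = π(0.0360)⁴/32 = 1.649×10^-7 m⁴.
Shear stress varies linearly with radius: τ = T·r/J = 21.40 × 0.00709 / 1.649×10^-7 = 9.201×10^5 Pa.

0.920 MPa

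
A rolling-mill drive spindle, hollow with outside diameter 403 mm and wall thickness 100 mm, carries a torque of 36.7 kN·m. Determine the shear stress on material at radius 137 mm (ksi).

0.301 ksi

J = π(d_o⁴ − d_i⁴)/32 = π(0.403⁴ − 0.203⁴)/32 = 2.423×10^-3 m⁴.
Shear stress varies linearly with radius: τ = T·r/J = 36700 × 0.137 / 2.423×10^-3 = 2.075×10^6 Pa.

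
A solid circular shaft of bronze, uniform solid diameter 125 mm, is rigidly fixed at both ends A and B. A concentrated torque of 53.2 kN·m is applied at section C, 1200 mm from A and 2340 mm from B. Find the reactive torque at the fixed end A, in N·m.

With uniform GJ and both ends fixed, compatibility θ_AC = θ_CB gives T_A·a = T_B·b, together with T_A + T_B = T₀.
T_A = T₀·b/(a+b) = 53200·2340/3540 = 35170 N·m; T_B = 18030 N·m.

35200 N·m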